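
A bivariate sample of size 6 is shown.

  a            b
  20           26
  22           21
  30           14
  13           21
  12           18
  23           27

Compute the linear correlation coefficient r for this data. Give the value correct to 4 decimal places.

-0.1709

n = 6, Σa = 120, Σb = 127, Σa² = 2626, Σb² = 2807, Σab = 2512
nΣab − ΣaΣb = 15072 − 15240 = -168
nΣa² − (Σa)² = 15756 − 14400 = 1356; nΣb² − (Σb)² = 16842 − 16129 = 713
r = -168 / √(1356 × 713) = -168 / 983.2741 ≈ -0.1709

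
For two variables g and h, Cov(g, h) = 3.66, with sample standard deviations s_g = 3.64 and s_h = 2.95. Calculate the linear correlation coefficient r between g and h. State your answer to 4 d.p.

0.3408

r = Cov(g,h) / (s_g · s_h) = 3.66 / (3.64 × 2.95)
  = 3.66 / 10.7380 ≈ 0.3408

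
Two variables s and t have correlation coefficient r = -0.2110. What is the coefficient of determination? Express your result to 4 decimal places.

r² = (-0.2110)² = 0.0445

0.0445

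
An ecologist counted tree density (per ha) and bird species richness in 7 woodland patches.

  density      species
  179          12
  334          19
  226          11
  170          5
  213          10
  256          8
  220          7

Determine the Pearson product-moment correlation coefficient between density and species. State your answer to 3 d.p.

0.744

n = 7, Σx = 1598, Σy = 72, Σx² = 382878, Σy² = 864, Σxy = 17548
nΣxy − ΣxΣy = 122836 − 115056 = 7780
nΣx² − (Σx)² = 2680146 − 2553604 = 126542; nΣy² − (Σy)² = 6048 − 5184 = 864
r = 7780 / √(126542 × 864) = 7780 / 10456.2081 ≈ 0.744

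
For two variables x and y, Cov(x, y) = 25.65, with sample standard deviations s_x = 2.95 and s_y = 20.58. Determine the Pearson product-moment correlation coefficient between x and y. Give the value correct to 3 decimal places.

r = Cov(x,y) / (s_x · s_y) = 25.65 / (2.95 × 20.58)
  = 25.65 / 60.7110 ≈ 0.422

0.422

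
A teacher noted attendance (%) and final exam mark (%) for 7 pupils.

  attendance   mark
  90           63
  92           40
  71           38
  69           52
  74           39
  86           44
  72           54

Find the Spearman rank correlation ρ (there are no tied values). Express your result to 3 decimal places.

Rank attendance: 6, 7, 2, 1, 4, 5, 3
Rank mark: 7, 3, 1, 5, 2, 4, 6
d = rank(attendance) − rank(mark): -1, 4, 1, -4, 2, 1, -3; Σd² = 48
ρ = 1 − 6Σd² / [n(n²−1)] = 1 − 6×48 / (7×48) = 1 − 288/336 ≈ 0.143

0.143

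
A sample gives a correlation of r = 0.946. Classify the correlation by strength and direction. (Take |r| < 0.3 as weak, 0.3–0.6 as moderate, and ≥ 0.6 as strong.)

r = 0.946 > 0 so the relationship is positive.
|r| = 0.946, which falls in the strong range.

strong positive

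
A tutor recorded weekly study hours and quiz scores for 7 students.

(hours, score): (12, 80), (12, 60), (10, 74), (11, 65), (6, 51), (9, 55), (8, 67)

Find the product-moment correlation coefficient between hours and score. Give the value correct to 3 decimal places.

0.596

n = 7, Σx = 68, Σy = 452, Σx² = 690, Σy² = 29816, Σxy = 4472
nΣxy − ΣxΣy = 31304 − 30736 = 568
nΣx² − (Σx)² = 4830 − 4624 = 206; nΣy² − (Σy)² = 208712 − 204304 = 4408
r = 568 / √(206 × 4408) = 568 / 952.9155 ≈ 0.596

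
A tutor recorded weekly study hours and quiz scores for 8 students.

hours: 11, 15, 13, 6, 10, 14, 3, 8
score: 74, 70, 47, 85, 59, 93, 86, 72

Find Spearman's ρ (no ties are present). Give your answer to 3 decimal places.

Rank hours: 5, 8, 6, 2, 4, 7, 1, 3
Rank score: 5, 3, 1, 6, 2, 8, 7, 4
d = rank(hours) − rank(score): 0, 5, 5, -4, 2, -1, -6, -1; Σd² = 108
ρ = 1 − 6Σd² / [n(n²−1)] = 1 − 6×108 / (8×63) = 1 − 648/504 ≈ -0.286

-0.286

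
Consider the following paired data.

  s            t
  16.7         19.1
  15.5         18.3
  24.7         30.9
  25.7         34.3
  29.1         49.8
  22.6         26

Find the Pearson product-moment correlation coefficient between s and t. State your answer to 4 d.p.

0.9371

n = 6, Σs = 134.3, Σt = 178.4, Σs² = 3147.29, Σt² = 5987.04, Σst = 4284.14
nΣst − ΣsΣt = 25704.84 − 23959.12 = 1745.72
nΣs² − (Σs)² = 18883.74 − 18036.49 = 847.25; nΣt² − (Σt)² = 35922.24 − 31826.56 = 4095.68
r = 1745.72 / √(847.25 × 4095.68) = 1745.72 / 1862.8110 ≈ 0.9371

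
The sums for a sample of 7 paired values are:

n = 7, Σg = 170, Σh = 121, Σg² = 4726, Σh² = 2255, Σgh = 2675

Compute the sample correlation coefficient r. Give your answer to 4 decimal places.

-0.8435

r = (nΣgh − ΣgΣh) / √[(nΣg² − (Σg)²)(nΣh² − (Σh)²)]
Numerator: 7×2675 − 170×121 = -1845
Denominator: √[(33082 − 28900)(15785 − 14641)] = √[4182 × 1144] = 2187.2832
r = -1845 / 2187.2832 ≈ -0.8435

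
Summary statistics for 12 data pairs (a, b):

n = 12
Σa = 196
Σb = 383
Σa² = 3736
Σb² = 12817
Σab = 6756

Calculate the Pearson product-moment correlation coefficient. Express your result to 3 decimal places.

r = (nΣab − ΣaΣb) / √[(nΣa² − (Σa)²)(nΣb² − (Σb)²)]
Numerator: 12×6756 − 196×383 = 6004
Denominator: √[(44832 − 38416)(153804 − 146689)] = √[6416 × 7115] = 6756.4665
r = 6004 / 6756.4665 ≈ 0.889

0.889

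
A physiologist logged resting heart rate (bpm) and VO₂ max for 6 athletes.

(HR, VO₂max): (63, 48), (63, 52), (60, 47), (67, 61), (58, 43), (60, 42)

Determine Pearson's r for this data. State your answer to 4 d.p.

n = 6, Σx = 371, Σy = 293, Σx² = 22991, Σy² = 14551, Σxy = 18221
nΣxy − ΣxΣy = 109326 − 108703 = 623
nΣx² − (Σx)² = 137946 − 137641 = 305; nΣy² − (Σy)² = 87306 − 85849 = 1457
r = 623 / √(305 × 1457) = 623 / 666.6221 ≈ 0.9346

0.9346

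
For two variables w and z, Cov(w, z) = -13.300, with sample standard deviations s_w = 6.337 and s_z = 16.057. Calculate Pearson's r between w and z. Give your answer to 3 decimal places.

r = Cov(w,z) / (s_w · s_z) = -13.300 / (6.337 × 16.057)
  = -13.300 / 101.7532 ≈ -0.131

-0.131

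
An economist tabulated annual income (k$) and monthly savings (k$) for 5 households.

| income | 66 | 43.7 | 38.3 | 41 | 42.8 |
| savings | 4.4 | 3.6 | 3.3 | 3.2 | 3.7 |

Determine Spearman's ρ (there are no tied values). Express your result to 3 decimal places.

0.800

Rank income: 5, 4, 1, 2, 3
Rank savings: 5, 3, 2, 1, 4
d = rank(income) − rank(savings): 0, 1, -1, 1, -1; Σd² = 4
ρ = 1 − 6Σd² / [n(n²−1)] = 1 − 6×4 / (5×24) = 1 − 24/120 ≈ 0.800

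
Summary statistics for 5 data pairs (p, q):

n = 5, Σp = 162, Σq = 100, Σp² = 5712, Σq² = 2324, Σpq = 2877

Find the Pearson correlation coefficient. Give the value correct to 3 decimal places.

r = (nΣpq − ΣpΣq) / √[(nΣp² − (Σp)²)(nΣq² − (Σq)²)]
Numerator: 5×2877 − 162×100 = -1815
Denominator: √[(28560 − 26244)(11620 − 10000)] = √[2316 × 1620] = 1936.9874
r = -1815 / 1936.9874 ≈ -0.937

-0.937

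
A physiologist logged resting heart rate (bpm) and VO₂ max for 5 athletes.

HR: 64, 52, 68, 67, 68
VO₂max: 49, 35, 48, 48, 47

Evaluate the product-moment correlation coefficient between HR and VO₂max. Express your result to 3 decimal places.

0.938

n = 5, Σx = 319, Σy = 227, Σx² = 20537, Σy² = 10443, Σxy = 14632
nΣxy − ΣxΣy = 73160 − 72413 = 747
nΣx² − (Σx)² = 102685 − 101761 = 924; nΣy² − (Σy)² = 52215 − 51529 = 686
r = 747 / √(924 × 686) = 747 / 796.1558 ≈ 0.938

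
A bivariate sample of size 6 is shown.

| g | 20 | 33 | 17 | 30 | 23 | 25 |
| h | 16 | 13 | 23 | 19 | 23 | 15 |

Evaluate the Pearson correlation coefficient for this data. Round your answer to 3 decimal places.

-0.588

n = 6, Σg = 148, Σh = 109, Σg² = 3832, Σh² = 2069, Σgh = 2614
nΣgh − ΣgΣh = 15684 − 16132 = -448
nΣg² − (Σg)² = 22992 − 21904 = 1088; nΣh² − (Σh)² = 12414 − 11881 = 533
r = -448 / √(1088 × 533) = -448 / 761.5143 ≈ -0.588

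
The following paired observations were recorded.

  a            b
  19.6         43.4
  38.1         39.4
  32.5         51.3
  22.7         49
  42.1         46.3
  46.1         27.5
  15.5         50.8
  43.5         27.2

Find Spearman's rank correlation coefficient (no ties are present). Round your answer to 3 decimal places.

Rank a: 2, 5, 4, 3, 6, 8, 1, 7
Rank b: 4, 3, 8, 6, 5, 2, 7, 1
d = rank(a) − rank(b): -2, 2, -4, -3, 1, 6, -6, 6; Σd² = 142
ρ = 1 − 6Σd² / [n(n²−1)] = 1 − 6×142 / (8×63) = 1 − 852/504 ≈ -0.690

-0.690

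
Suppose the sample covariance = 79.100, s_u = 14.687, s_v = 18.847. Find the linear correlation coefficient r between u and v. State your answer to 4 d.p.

r = Cov(u,v) / (s_u · s_v) = 79.100 / (14.687 × 18.847)
  = 79.100 / 276.8059 ≈ 0.2858

0.2858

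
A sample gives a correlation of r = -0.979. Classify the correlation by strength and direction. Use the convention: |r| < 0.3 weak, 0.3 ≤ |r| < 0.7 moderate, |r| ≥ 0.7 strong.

strong negative

r = -0.979 < 0 so the relationship is negative.
|r| = 0.979, which falls in the strong range.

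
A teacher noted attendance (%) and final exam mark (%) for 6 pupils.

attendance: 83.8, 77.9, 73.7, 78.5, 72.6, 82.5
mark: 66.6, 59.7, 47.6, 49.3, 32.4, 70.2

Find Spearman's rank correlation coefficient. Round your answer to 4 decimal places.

Rank attendance: 6, 3, 2, 4, 1, 5
Rank mark: 5, 4, 2, 3, 1, 6
d = rank(attendance) − rank(mark): 1, -1, 0, 1, 0, -1; Σd² = 4
ρ = 1 − 6Σd² / [n(n²−1)] = 1 − 6×4 / (6×35) = 1 − 24/210 ≈ 0.8857

0.8857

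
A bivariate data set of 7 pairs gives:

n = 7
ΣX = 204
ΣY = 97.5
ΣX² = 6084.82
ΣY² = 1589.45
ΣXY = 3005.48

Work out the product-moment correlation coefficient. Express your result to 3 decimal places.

r = (nΣXY − ΣXΣY) / √[(nΣX² − (ΣX)²)(nΣY² − (ΣY)²)]
Numerator: 7×3005.48 − 204×97.5 = 1148.36
Denominator: √[(42593.74 − 41616)(11126.15 − 9506.25)] = √[977.74 × 1619.9] = 1258.5075
r = 1148.36 / 1258.5075 ≈ 0.912

0.912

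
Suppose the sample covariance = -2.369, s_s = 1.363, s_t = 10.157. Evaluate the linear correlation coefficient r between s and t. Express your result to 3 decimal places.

r = Cov(s,t) / (s_s · s_t) = -2.369 / (1.363 × 10.157)
  = -2.369 / 13.8440 ≈ -0.171

-0.171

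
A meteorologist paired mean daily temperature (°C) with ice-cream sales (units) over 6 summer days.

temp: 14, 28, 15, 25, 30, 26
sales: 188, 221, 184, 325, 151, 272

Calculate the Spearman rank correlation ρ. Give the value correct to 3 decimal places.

-0.143

Rank temp: 1, 5, 2, 3, 6, 4
Rank sales: 3, 4, 2, 6, 1, 5
d = rank(temp) − rank(sales): -2, 1, 0, -3, 5, -1; Σd² = 40
ρ = 1 − 6Σd² / [n(n²−1)] = 1 − 6×40 / (6×35) = 1 − 240/210 ≈ -0.143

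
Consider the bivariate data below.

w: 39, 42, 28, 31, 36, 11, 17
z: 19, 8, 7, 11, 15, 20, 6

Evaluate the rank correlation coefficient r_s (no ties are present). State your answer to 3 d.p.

Rank w: 6, 7, 3, 4, 5, 1, 2
Rank z: 6, 3, 2, 4, 5, 7, 1
d = rank(w) − rank(z): 0, 4, 1, 0, 0, -6, 1; Σd² = 54
ρ = 1 − 6Σd² / [n(n²−1)] = 1 − 6×54 / (7×48) = 1 − 324/336 ≈ 0.036

0.036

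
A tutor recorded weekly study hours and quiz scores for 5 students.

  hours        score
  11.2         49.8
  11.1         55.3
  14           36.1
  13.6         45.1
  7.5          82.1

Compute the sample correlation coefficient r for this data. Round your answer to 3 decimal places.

n = 5, Σx = 57.4, Σy = 268.4, Σx² = 685.86, Σy² = 15615.76, Σxy = 2906.1
nΣxy − ΣxΣy = 14530.5 − 15406.16 = -875.66
nΣx² − (Σx)² = 3429.3 − 3294.76 = 134.54; nΣy² − (Σy)² = 78078.8 − 72038.56 = 6040.24
r = -875.66 / √(134.54 × 6040.24) = -875.66 / 901.4732 ≈ -0.971

-0.971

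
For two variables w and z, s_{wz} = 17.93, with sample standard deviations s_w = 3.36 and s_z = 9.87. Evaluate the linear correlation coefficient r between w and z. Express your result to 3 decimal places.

0.541

r = Cov(w,z) / (s_w · s_z) = 17.93 / (3.36 × 9.87)
  = 17.93 / 33.1632 ≈ 0.541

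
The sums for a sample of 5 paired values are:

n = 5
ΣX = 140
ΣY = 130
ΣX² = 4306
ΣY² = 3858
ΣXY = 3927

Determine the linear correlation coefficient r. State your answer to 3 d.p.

r = (nΣXY − ΣXΣY) / √[(nΣX² − (ΣX)²)(nΣY² − (ΣY)²)]
Numerator: 5×3927 − 140×130 = 1435
Denominator: √[(21530 − 19600)(19290 − 16900)] = √[1930 × 2390] = 2147.7197
r = 1435 / 2147.7197 ≈ 0.668

0.668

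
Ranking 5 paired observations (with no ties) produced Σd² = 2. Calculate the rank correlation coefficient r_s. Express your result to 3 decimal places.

ρ = 1 − 6Σd² / [n(n²−1)] = 1 − 6×2 / (5×24)
  = 1 − 12/120 = 1 − 0.1000 ≈ 0.900

0.900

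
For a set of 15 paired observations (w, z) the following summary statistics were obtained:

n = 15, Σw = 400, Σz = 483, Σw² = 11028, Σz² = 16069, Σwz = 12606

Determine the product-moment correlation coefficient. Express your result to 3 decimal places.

-0.634

r = (nΣwz − ΣwΣz) / √[(nΣw² − (Σw)²)(nΣz² − (Σz)²)]
Numerator: 15×12606 − 400×483 = -4110
Denominator: √[(165420 − 160000)(241035 − 233289)] = √[5420 × 7746] = 6479.4537
r = -4110 / 6479.4537 ≈ -0.634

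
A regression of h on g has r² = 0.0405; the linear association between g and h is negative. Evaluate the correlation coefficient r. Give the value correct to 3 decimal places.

-0.201

|r| = √0.0405 = 0.201
The association is negative, so r = −0.201.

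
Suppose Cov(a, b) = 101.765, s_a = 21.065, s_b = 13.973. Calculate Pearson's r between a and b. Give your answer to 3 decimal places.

r = Cov(a,b) / (s_a · s_b) = 101.765 / (21.065 × 13.973)
  = 101.765 / 294.3412 ≈ 0.346

0.346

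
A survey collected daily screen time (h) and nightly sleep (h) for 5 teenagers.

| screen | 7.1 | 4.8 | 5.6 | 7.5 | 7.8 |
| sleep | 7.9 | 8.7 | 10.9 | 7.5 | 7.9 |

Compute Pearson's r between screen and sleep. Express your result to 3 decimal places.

n = 5, Σx = 32.8, Σy = 42.9, Σx² = 221.9, Σy² = 375.57, Σxy = 276.76
nΣxy − ΣxΣy = 1383.8 − 1407.12 = -23.32
nΣx² − (Σx)² = 1109.5 − 1075.84 = 33.66; nΣy² − (Σy)² = 1877.85 − 1840.41 = 37.44
r = -23.32 / √(33.66 × 37.44) = -23.32 / 35.4997 ≈ -0.657

-0.657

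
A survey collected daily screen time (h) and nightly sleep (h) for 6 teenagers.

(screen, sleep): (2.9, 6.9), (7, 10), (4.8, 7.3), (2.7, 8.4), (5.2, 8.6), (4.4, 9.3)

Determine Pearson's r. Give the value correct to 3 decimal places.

n = 6, Σx = 27, Σy = 50.5, Σx² = 134.14, Σy² = 431.91, Σxy = 233.37
nΣxy − ΣxΣy = 1400.22 − 1363.5 = 36.72
nΣx² − (Σx)² = 804.84 − 729 = 75.84; nΣy² − (Σy)² = 2591.46 − 2550.25 = 41.21
r = 36.72 / √(75.84 × 41.21) = 36.72 / 55.9050 ≈ 0.657

0.657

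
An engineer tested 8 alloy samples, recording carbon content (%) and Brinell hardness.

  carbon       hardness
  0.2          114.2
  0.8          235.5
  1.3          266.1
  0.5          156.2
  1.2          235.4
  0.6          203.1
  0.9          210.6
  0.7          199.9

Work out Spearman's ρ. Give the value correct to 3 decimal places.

0.905

Rank carbon: 1, 5, 8, 2, 7, 3, 6, 4
Rank hardness: 1, 7, 8, 2, 6, 4, 5, 3
d = rank(carbon) − rank(hardness): 0, -2, 0, 0, 1, -1, 1, 1; Σd² = 8
ρ = 1 − 6Σd² / [n(n²−1)] = 1 − 6×8 / (8×63) = 1 − 48/504 ≈ 0.905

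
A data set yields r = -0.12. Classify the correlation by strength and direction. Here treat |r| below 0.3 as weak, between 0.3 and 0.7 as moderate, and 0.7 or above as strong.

r = -0.12 < 0 so the relationship is negative.
|r| = 0.12, which falls in the weak range.

weak negative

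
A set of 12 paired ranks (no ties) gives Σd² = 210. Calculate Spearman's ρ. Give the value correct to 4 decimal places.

0.2657

ρ = 1 − 6Σd² / [n(n²−1)] = 1 − 6×210 / (12×143)
  = 1 − 1260/1716 = 1 − 0.73427 ≈ 0.2657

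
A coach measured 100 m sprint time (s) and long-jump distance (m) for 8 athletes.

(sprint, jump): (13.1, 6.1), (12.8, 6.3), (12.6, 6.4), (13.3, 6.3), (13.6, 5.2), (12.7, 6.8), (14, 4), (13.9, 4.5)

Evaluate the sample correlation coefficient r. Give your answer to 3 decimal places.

n = 8, Σx = 106, Σy = 45.6, Σx² = 1406.56, Σy² = 267.08, Σxy = 600.61
nΣxy − ΣxΣy = 4804.88 − 4833.6 = -28.72
nΣx² − (Σx)² = 11252.48 − 11236 = 16.48; nΣy² − (Σy)² = 2136.64 − 2079.36 = 57.28
r = -28.72 / √(16.48 × 57.28) = -28.72 / 30.7242 ≈ -0.935

-0.935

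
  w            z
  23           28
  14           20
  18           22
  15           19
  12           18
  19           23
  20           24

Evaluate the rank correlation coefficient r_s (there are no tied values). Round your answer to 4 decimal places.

0.9643

Rank w: 7, 2, 4, 3, 1, 5, 6
Rank z: 7, 3, 4, 2, 1, 5, 6
d = rank(w) − rank(z): 0, -1, 0, 1, 0, 0, 0; Σd² = 2
ρ = 1 − 6Σd² / [n(n²−1)] = 1 − 6×2 / (7×48) = 1 − 12/336 ≈ 0.9643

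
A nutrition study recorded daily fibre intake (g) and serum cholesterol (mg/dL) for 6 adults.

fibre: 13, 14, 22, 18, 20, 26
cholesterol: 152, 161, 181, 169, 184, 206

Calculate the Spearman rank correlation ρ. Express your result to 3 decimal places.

0.943

Rank fibre: 1, 2, 5, 3, 4, 6
Rank cholesterol: 1, 2, 4, 3, 5, 6
d = rank(fibre) − rank(cholesterol): 0, 0, 1, 0, -1, 0; Σd² = 2
ρ = 1 − 6Σd² / [n(n²−1)] = 1 − 6×2 / (6×35) = 1 − 12/210 ≈ 0.943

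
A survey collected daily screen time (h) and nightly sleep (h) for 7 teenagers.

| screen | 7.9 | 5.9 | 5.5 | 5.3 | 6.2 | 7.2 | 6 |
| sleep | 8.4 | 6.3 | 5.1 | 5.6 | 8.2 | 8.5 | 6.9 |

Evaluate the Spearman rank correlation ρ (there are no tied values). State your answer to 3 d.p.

0.929

Rank screen: 7, 3, 2, 1, 5, 6, 4
Rank sleep: 6, 3, 1, 2, 5, 7, 4
d = rank(screen) − rank(sleep): 1, 0, 1, -1, 0, -1, 0; Σd² = 4
ρ = 1 − 6Σd² / [n(n²−1)] = 1 − 6×4 / (7×48) = 1 − 24/336 ≈ 0.929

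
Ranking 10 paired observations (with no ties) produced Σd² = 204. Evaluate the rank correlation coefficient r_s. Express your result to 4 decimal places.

ρ = 1 − 6Σd² / [n(n²−1)] = 1 − 6×204 / (10×99)
  = 1 − 1224/990 = 1 − 1.23636 ≈ -0.2364

-0.2364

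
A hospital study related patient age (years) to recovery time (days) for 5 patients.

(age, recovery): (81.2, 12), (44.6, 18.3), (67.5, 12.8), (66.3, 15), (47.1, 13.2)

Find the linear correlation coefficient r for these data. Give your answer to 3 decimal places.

n = 5, Σx = 306.7, Σy = 71.3, Σx² = 19752.95, Σy² = 1041.97, Σxy = 4270.8
nΣxy − ΣxΣy = 21354 − 21867.71 = -513.71
nΣx² − (Σx)² = 98764.75 − 94064.89 = 4699.86; nΣy² − (Σy)² = 5209.85 − 5083.69 = 126.16
r = -513.71 / √(4699.86 × 126.16) = -513.71 / 770.0223 ≈ -0.667

-0.667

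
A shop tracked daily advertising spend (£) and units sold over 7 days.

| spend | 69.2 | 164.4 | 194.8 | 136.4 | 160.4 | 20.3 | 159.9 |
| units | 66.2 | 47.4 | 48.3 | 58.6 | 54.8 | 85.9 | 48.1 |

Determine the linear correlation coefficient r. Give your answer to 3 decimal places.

n = 7, Σx = 905.4, Σy = 409.3, Σx² = 140076.26, Σy² = 25091.51, Σxy = 48000.36
nΣxy − ΣxΣy = 336002.52 − 370580.22 = -34577.7
nΣx² − (Σx)² = 980533.82 − 819749.16 = 160784.66; nΣy² − (Σy)² = 175640.57 − 167526.49 = 8114.08
r = -34577.7 / √(160784.66 × 8114.08) = -34577.7 / 36119.5182 ≈ -0.957

-0.957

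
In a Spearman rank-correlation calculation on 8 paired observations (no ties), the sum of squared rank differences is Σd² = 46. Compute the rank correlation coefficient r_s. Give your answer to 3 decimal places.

ρ = 1 − 6Σd² / [n(n²−1)] = 1 − 6×46 / (8×63)
  = 1 − 276/504 = 1 − 0.5476 ≈ 0.452

0.452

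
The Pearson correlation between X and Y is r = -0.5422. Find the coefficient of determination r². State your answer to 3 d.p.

r² = (-0.5422)² = 0.294

0.294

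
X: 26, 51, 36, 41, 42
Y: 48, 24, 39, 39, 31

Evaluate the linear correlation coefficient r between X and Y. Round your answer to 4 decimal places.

-0.9561

n = 5, ΣX = 196, ΣY = 181, ΣX² = 8018, ΣY² = 6883, ΣXY = 6777
nΣXY − ΣXΣY = 33885 − 35476 = -1591
nΣX² − (ΣX)² = 40090 − 38416 = 1674; nΣY² − (ΣY)² = 34415 − 32761 = 1654
r = -1591 / √(1674 × 1654) = -1591 / 1663.9700 ≈ -0.9561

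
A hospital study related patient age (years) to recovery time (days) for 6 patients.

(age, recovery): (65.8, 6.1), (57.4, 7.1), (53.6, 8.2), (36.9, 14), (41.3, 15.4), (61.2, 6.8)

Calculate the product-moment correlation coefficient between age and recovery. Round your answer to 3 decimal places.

n = 6, Σx = 316.2, Σy = 57.6, Σx² = 17310.1, Σy² = 634.26, Σxy = 2817.22
nΣxy − ΣxΣy = 16903.32 − 18213.12 = -1309.8
nΣx² − (Σx)² = 103860.6 − 99982.44 = 3878.16; nΣy² − (Σy)² = 3805.56 − 3317.76 = 487.8
r = -1309.8 / √(3878.16 × 487.8) = -1309.8 / 1375.4150 ≈ -0.952

-0.952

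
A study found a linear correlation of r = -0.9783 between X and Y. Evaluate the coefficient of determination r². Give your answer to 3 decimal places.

r² = (-0.9783)² = 0.957

0.957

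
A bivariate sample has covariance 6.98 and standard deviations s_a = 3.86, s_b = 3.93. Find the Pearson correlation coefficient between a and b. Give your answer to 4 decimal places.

r = Cov(a,b) / (s_a · s_b) = 6.98 / (3.86 × 3.93)
  = 6.98 / 15.1698 ≈ 0.4601

0.4601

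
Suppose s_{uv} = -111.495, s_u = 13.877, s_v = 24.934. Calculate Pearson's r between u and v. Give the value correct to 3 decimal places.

r = Cov(u,v) / (s_u · s_v) = -111.495 / (13.877 × 24.934)
  = -111.495 / 346.0091 ≈ -0.322

-0.322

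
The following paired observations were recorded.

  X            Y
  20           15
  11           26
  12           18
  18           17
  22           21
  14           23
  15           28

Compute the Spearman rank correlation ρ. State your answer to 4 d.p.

-0.4643

Rank X: 6, 1, 2, 5, 7, 3, 4
Rank Y: 1, 6, 3, 2, 4, 5, 7
d = rank(X) − rank(Y): 5, -5, -1, 3, 3, -2, -3; Σd² = 82
ρ = 1 − 6Σd² / [n(n²−1)] = 1 − 6×82 / (7×48) = 1 − 492/336 ≈ -0.4643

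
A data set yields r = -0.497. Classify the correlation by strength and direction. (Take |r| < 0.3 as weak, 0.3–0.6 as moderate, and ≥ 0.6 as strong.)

moderate negative

r = -0.497 < 0 so the relationship is negative.
|r| = 0.497, which falls in the moderate range.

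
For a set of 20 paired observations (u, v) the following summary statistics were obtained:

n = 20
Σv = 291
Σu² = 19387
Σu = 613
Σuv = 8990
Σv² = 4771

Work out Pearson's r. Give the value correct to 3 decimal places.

0.125

r = (nΣuv − ΣuΣv) / √[(nΣu² − (Σu)²)(nΣv² − (Σv)²)]
Numerator: 20×8990 − 613×291 = 1417
Denominator: √[(387740 − 375769)(95420 − 84681)] = √[11971 × 10739] = 11338.2789
r = 1417 / 11338.2789 ≈ 0.125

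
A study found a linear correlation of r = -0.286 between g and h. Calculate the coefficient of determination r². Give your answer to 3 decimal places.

r² = (-0.286)² = 0.082

0.082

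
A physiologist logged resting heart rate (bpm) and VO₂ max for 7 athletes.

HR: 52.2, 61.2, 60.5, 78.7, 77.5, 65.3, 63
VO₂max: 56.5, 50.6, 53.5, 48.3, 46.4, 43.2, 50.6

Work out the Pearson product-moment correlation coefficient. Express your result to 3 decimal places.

n = 7, Σx = 458.4, Σy = 349.1, Σx² = 30563.56, Σy² = 17527.31, Σxy = 22688.74
nΣxy − ΣxΣy = 158821.18 − 160027.44 = -1206.26
nΣx² − (Σx)² = 213944.92 − 210130.56 = 3814.36; nΣy² − (Σy)² = 122691.17 − 121870.81 = 820.36
r = -1206.26 / √(3814.36 × 820.36) = -1206.26 / 1768.9399 ≈ -0.682

-0.682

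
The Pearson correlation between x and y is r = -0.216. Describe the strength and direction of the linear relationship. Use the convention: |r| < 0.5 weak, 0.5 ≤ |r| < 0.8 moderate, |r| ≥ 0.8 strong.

r = -0.216 < 0 so the relationship is negative.
|r| = 0.216, which falls in the weak range.

weak negative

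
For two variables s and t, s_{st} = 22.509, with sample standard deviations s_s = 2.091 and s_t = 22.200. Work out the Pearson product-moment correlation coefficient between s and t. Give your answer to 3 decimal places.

0.485

r = Cov(s,t) / (s_s · s_t) = 22.509 / (2.091 × 22.200)
  = 22.509 / 46.4202 ≈ 0.485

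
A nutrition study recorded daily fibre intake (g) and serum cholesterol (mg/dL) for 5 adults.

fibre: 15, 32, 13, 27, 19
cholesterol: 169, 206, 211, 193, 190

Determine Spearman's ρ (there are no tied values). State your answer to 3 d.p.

0.000

Rank fibre: 2, 5, 1, 4, 3
Rank cholesterol: 1, 4, 5, 3, 2
d = rank(fibre) − rank(cholesterol): 1, 1, -4, 1, 1; Σd² = 20
ρ = 1 − 6Σd² / [n(n²−1)] = 1 − 6×20 / (5×24) = 1 − 120/120 ≈ 0.000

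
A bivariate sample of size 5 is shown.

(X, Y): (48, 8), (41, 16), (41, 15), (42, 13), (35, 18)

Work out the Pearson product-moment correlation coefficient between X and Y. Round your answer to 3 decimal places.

n = 5, ΣX = 207, ΣY = 70, ΣX² = 8655, ΣY² = 1038, ΣXY = 2831
nΣXY − ΣXΣY = 14155 − 14490 = -335
nΣX² − (ΣX)² = 43275 − 42849 = 426; nΣY² − (ΣY)² = 5190 − 4900 = 290
r = -335 / √(426 × 290) = -335 / 351.4826 ≈ -0.953

-0.953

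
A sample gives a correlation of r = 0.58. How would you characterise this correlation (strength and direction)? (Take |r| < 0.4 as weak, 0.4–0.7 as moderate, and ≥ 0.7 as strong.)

moderate positive

r = 0.58 > 0 so the relationship is positive.
|r| = 0.58, which falls in the moderate range.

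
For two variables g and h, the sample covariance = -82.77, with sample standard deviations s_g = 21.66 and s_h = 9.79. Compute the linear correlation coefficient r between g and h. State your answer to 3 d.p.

-0.390

r = Cov(g,h) / (s_g · s_h) = -82.77 / (21.66 × 9.79)
  = -82.77 / 212.0514 ≈ -0.390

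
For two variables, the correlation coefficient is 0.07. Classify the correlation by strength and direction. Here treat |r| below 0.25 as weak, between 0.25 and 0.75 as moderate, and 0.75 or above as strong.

r = 0.07 > 0 so the relationship is positive.
|r| = 0.07, which falls in the weak range.

weak positive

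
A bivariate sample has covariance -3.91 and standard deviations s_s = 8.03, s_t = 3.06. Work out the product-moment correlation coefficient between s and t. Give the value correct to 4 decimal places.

r = Cov(s,t) / (s_s · s_t) = -3.91 / (8.03 × 3.06)
  = -3.91 / 24.5718 ≈ -0.1591

-0.1591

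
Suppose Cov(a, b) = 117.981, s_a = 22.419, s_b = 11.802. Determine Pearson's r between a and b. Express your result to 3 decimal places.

r = Cov(a,b) / (s_a · s_b) = 117.981 / (22.419 × 11.802)
  = 117.981 / 264.5890 ≈ 0.446

0.446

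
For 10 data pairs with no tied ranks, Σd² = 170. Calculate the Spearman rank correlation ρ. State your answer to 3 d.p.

-0.030

ρ = 1 − 6Σd² / [n(n²−1)] = 1 − 6×170 / (10×99)
  = 1 − 1020/990 = 1 − 1.0303 ≈ -0.030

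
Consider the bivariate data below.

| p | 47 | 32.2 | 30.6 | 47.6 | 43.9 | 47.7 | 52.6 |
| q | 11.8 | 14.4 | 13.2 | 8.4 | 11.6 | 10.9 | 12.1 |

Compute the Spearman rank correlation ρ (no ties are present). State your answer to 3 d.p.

Rank p: 4, 2, 1, 5, 3, 6, 7
Rank q: 4, 7, 6, 1, 3, 2, 5
d = rank(p) − rank(q): 0, -5, -5, 4, 0, 4, 2; Σd² = 86
ρ = 1 − 6Σd² / [n(n²−1)] = 1 − 6×86 / (7×48) = 1 − 516/336 ≈ -0.536

-0.536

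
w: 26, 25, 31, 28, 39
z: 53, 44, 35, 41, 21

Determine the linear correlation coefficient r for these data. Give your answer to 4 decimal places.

-0.9387

n = 5, Σw = 149, Σz = 194, Σw² = 4567, Σz² = 8092, Σwz = 5530
nΣwz − ΣwΣz = 27650 − 28906 = -1256
nΣw² − (Σw)² = 22835 − 22201 = 634; nΣz² − (Σz)² = 40460 − 37636 = 2824
r = -1256 / √(634 × 2824) = -1256 / 1338.0643 ≈ -0.9387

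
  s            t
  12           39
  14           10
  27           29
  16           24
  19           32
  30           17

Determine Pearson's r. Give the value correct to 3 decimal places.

-0.201

n = 6, Σs = 118, Σt = 151, Σs² = 2586, Σt² = 4351, Σst = 2893
nΣst − ΣsΣt = 17358 − 17818 = -460
nΣs² − (Σs)² = 15516 − 13924 = 1592; nΣt² − (Σt)² = 26106 − 22801 = 3305
r = -460 / √(1592 × 3305) = -460 / 2293.8091 ≈ -0.201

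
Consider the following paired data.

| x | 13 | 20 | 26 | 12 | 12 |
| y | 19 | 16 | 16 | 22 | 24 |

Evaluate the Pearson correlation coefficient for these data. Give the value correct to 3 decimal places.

n = 5, Σx = 83, Σy = 97, Σx² = 1533, Σy² = 1933, Σxy = 1535
nΣxy − ΣxΣy = 7675 − 8051 = -376
nΣx² − (Σx)² = 7665 − 6889 = 776; nΣy² − (Σy)² = 9665 − 9409 = 256
r = -376 / √(776 × 256) = -376 / 445.7084 ≈ -0.844

-0.844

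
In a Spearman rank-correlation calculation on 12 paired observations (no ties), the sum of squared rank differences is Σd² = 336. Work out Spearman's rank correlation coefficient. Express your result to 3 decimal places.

ρ = 1 − 6Σd² / [n(n²−1)] = 1 − 6×336 / (12×143)
  = 1 − 2016/1716 = 1 − 1.1748 ≈ -0.175

-0.175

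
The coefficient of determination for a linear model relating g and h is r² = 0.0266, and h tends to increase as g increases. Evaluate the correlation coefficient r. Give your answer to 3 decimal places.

0.163

|r| = √0.0266 = 0.163
The association is positive, so r = 0.163.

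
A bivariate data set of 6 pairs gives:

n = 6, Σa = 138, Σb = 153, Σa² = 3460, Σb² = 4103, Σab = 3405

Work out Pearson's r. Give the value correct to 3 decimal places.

-0.475

r = (nΣab − ΣaΣb) / √[(nΣa² − (Σa)²)(nΣb² − (Σb)²)]
Numerator: 6×3405 − 138×153 = -684
Denominator: √[(20760 − 19044)(24618 − 23409)] = √[1716 × 1209] = 1440.3625
r = -684 / 1440.3625 ≈ -0.475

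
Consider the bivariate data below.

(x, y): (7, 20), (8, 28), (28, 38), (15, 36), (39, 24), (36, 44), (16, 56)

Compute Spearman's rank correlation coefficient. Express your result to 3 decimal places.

0.357

Rank x: 1, 2, 5, 3, 7, 6, 4
Rank y: 1, 3, 5, 4, 2, 6, 7
d = rank(x) − rank(y): 0, -1, 0, -1, 5, 0, -3; Σd² = 36
ρ = 1 − 6Σd² / [n(n²−1)] = 1 − 6×36 / (7×48) = 1 − 216/336 ≈ 0.357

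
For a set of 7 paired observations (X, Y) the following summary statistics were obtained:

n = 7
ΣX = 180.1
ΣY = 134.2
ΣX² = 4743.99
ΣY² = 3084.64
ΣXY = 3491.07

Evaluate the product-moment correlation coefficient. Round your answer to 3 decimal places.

0.161

r = (nΣXY − ΣXΣY) / √[(nΣX² − (ΣX)²)(nΣY² − (ΣY)²)]
Numerator: 7×3491.07 − 180.1×134.2 = 268.07
Denominator: √[(33207.93 − 32436.01)(21592.48 − 18009.64)] = √[771.92 × 3582.84] = 1663.0291
r = 268.07 / 1663.0291 ≈ 0.161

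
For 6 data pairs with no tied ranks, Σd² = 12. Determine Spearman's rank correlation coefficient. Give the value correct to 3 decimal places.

0.657

ρ = 1 − 6Σd² / [n(n²−1)] = 1 − 6×12 / (6×35)
  = 1 − 72/210 = 1 − 0.3429 ≈ 0.657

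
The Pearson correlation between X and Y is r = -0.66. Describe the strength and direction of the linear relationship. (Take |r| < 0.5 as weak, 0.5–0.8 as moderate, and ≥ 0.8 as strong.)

moderate negative

r = -0.66 < 0 so the relationship is negative.
|r| = 0.66, which falls in the moderate range.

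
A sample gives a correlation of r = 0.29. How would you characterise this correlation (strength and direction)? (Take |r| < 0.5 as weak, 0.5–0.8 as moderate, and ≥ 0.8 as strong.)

r = 0.29 > 0 so the relationship is positive.
|r| = 0.29, which falls in the weak range.

weak positive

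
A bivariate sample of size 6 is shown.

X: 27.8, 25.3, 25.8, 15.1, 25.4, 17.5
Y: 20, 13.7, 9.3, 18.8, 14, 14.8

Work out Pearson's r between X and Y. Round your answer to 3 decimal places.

n = 6, ΣX = 136.9, ΣY = 90.6, ΣX² = 3257.99, ΣY² = 1442.66, ΣXY = 2041.03
nΣXY − ΣXΣY = 12246.18 − 12403.14 = -156.96
nΣX² − (ΣX)² = 19547.94 − 18741.61 = 806.33; nΣY² − (ΣY)² = 8655.96 − 8208.36 = 447.6
r = -156.96 / √(806.33 × 447.6) = -156.96 / 600.7606 ≈ -0.261

-0.261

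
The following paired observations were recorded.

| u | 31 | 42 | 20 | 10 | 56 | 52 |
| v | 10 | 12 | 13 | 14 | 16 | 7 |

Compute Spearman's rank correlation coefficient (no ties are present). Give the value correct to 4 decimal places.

Rank u: 3, 4, 2, 1, 6, 5
Rank v: 2, 3, 4, 5, 6, 1
d = rank(u) − rank(v): 1, 1, -2, -4, 0, 4; Σd² = 38
ρ = 1 − 6Σd² / [n(n²−1)] = 1 − 6×38 / (6×35) = 1 − 228/210 ≈ -0.0857

-0.0857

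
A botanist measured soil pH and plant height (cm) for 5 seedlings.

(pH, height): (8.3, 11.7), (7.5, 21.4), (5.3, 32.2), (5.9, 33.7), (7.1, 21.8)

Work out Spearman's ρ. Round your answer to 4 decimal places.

-0.9000

Rank pH: 5, 4, 1, 2, 3
Rank height: 1, 2, 4, 5, 3
d = rank(pH) − rank(height): 4, 2, -3, -3, 0; Σd² = 38
ρ = 1 − 6Σd² / [n(n²−1)] = 1 − 6×38 / (5×24) = 1 − 228/120 ≈ -0.9000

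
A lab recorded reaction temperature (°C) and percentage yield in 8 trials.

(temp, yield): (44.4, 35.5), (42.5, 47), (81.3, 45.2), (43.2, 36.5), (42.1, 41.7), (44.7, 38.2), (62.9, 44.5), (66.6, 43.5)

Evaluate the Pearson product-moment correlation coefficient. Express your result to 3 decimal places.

0.514

n = 8, Σx = 427.7, Σy = 332.1, Σx² = 24416.01, Σy² = 13915.17, Σxy = 17984.52
nΣxy − ΣxΣy = 143876.16 − 142039.17 = 1836.99
nΣx² − (Σx)² = 195328.08 − 182927.29 = 12400.79; nΣy² − (Σy)² = 111321.36 − 110290.41 = 1030.95
r = 1836.99 / √(12400.79 × 1030.95) = 1836.99 / 3575.5551 ≈ 0.514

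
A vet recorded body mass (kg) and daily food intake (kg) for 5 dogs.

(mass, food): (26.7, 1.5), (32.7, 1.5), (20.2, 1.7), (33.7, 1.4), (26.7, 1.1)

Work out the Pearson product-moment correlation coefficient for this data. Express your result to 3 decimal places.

n = 5, Σx = 140, Σy = 7.2, Σx² = 4038.8, Σy² = 10.56, Σxy = 199.99
nΣxy − ΣxΣy = 999.95 − 1008 = -8.05
nΣx² − (Σx)² = 20194 − 19600 = 594; nΣy² − (Σy)² = 52.8 − 51.84 = 0.96
r = -8.05 / √(594 × 0.96) = -8.05 / 23.8797 ≈ -0.337

-0.337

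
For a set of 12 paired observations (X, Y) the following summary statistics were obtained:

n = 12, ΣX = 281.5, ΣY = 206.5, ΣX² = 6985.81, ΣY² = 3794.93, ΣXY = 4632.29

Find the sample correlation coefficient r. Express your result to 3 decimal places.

-0.697

r = (nΣXY − ΣXΣY) / √[(nΣX² − (ΣX)²)(nΣY² − (ΣY)²)]
Numerator: 12×4632.29 − 281.5×206.5 = -2542.27
Denominator: √[(83829.72 − 79242.25)(45539.16 − 42642.25)] = √[4587.47 × 2896.91] = 3645.4750
r = -2542.27 / 3645.4750 ≈ -0.697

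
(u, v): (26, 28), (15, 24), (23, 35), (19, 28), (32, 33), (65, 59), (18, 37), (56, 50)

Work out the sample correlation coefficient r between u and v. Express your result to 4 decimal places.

n = 8, Σu = 254, Σv = 294, Σu² = 10500, Σv² = 11808, Σuv = 10782
nΣuv − ΣuΣv = 86256 − 74676 = 11580
nΣu² − (Σu)² = 84000 − 64516 = 19484; nΣv² − (Σv)² = 94464 − 86436 = 8028
r = 11580 / √(19484 × 8028) = 11580 / 12506.7003 ≈ 0.9259

0.9259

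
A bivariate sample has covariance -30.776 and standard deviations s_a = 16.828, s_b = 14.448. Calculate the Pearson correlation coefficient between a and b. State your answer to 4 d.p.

r = Cov(a,b) / (s_a · s_b) = -30.776 / (16.828 × 14.448)
  = -30.776 / 243.1309 ≈ -0.1266

-0.1266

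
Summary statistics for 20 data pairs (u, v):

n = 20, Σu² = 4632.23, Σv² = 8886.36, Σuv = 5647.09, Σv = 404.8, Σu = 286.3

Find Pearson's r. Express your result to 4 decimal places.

-0.2427

r = (nΣuv − ΣuΣv) / √[(nΣu² − (Σu)²)(nΣv² − (Σv)²)]
Numerator: 20×5647.09 − 286.3×404.8 = -2952.44
Denominator: √[(92644.6 − 81967.69)(177727.2 − 163863.04)] = √[10676.91 × 13864.16] = 12166.6096
r = -2952.44 / 12166.6096 ≈ -0.2427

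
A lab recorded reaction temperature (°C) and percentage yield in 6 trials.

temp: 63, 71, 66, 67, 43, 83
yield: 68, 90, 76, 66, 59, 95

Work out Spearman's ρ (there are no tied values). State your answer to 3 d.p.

Rank temp: 2, 5, 3, 4, 1, 6
Rank yield: 3, 5, 4, 2, 1, 6
d = rank(temp) − rank(yield): -1, 0, -1, 2, 0, 0; Σd² = 6
ρ = 1 − 6Σd² / [n(n²−1)] = 1 − 6×6 / (6×35) = 1 − 36/210 ≈ 0.829

0.829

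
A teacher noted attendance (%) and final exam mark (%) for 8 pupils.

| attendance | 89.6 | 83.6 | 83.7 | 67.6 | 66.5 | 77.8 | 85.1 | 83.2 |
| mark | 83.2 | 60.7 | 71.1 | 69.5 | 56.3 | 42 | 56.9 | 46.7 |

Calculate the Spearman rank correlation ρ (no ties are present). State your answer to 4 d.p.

0.5476

Rank attendance: 8, 5, 6, 2, 1, 3, 7, 4
Rank mark: 8, 5, 7, 6, 3, 1, 4, 2
d = rank(attendance) − rank(mark): 0, 0, -1, -4, -2, 2, 3, 2; Σd² = 38
ρ = 1 − 6Σd² / [n(n²−1)] = 1 − 6×38 / (8×63) = 1 − 228/504 ≈ 0.5476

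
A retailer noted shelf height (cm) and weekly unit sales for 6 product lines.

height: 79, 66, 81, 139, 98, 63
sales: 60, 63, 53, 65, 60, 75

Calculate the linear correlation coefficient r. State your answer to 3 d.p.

n = 6, Σx = 526, Σy = 376, Σx² = 50052, Σy² = 23828, Σxy = 32831
nΣxy − ΣxΣy = 196986 − 197776 = -790
nΣx² − (Σx)² = 300312 − 276676 = 23636; nΣy² − (Σy)² = 142968 − 141376 = 1592
r = -790 / √(23636 × 1592) = -790 / 6134.2083 ≈ -0.129

-0.129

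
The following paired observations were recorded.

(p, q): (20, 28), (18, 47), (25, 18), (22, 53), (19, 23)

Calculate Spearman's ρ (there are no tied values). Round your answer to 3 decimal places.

-0.300

Rank p: 3, 1, 5, 4, 2
Rank q: 3, 4, 1, 5, 2
d = rank(p) − rank(q): 0, -3, 4, -1, 0; Σd² = 26
ρ = 1 − 6Σd² / [n(n²−1)] = 1 − 6×26 / (5×24) = 1 − 156/120 ≈ -0.300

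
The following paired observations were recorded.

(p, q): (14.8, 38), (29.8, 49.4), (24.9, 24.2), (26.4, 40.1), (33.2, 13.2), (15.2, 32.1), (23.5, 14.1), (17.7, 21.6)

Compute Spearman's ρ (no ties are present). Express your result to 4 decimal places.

Rank p: 1, 7, 5, 6, 8, 2, 4, 3
Rank q: 6, 8, 4, 7, 1, 5, 2, 3
d = rank(p) − rank(q): -5, -1, 1, -1, 7, -3, 2, 0; Σd² = 90
ρ = 1 − 6Σd² / [n(n²−1)] = 1 − 6×90 / (8×63) = 1 − 540/504 ≈ -0.0714

-0.0714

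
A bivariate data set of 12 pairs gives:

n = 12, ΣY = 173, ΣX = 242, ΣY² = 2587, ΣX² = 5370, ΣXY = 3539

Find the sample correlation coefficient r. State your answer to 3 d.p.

r = (nΣXY − ΣXΣY) / √[(nΣX² − (ΣX)²)(nΣY² − (ΣY)²)]
Numerator: 12×3539 − 242×173 = 602
Denominator: √[(64440 − 58564)(31044 − 29929)] = √[5876 × 1115] = 2559.6367
r = 602 / 2559.6367 ≈ 0.235

0.235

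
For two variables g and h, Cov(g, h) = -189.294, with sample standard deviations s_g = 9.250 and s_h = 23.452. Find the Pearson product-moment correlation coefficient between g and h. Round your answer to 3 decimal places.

r = Cov(g,h) / (s_g · s_h) = -189.294 / (9.250 × 23.452)
  = -189.294 / 216.9310 ≈ -0.873

-0.873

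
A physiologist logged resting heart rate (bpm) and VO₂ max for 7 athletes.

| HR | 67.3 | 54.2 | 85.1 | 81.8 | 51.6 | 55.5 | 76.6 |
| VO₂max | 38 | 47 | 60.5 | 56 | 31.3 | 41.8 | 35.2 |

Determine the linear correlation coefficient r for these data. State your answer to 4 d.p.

n = 7, Σx = 472.1, Σy = 309.8, Σx² = 33010.55, Σy² = 14415.22, Σxy = 21465.45
nΣxy − ΣxΣy = 150258.15 − 146256.58 = 4001.57
nΣx² − (Σx)² = 231073.85 − 222878.41 = 8195.44; nΣy² − (Σy)² = 100906.54 − 95976.04 = 4930.5
r = 4001.57 / √(8195.44 × 4930.5) = 4001.57 / 6356.6986 ≈ 0.6295

0.6295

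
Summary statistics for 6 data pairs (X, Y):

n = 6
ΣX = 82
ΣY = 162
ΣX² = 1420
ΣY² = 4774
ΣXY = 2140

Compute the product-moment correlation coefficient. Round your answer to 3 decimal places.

r = (nΣXY − ΣXΣY) / √[(nΣX² − (ΣX)²)(nΣY² − (ΣY)²)]
Numerator: 6×2140 − 82×162 = -444
Denominator: √[(8520 − 6724)(28644 − 26244)] = √[1796 × 2400] = 2076.1503
r = -444 / 2076.1503 ≈ -0.214

-0.214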